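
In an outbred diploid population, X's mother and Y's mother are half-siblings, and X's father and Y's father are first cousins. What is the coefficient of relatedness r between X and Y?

Independent pedigree routes through distinct common ancestors add.
X and Y are related in two ways: half first cousins through their mothers (r = 1/16) and second cousins through their fathers (r = 1/32).
r = 1/16 + 1/32 = 3/32 = 0.09375.

0.09375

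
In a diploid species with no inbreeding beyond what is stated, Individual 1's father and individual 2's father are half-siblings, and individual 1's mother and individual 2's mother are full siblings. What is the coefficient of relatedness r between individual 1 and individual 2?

0.1875

Independent pedigree routes through distinct common ancestors add.
Individual 1 and individual 2 are related in two ways: half first cousins through their fathers (r = 1/16) and first cousins through their mothers (r = 1/8).
r = 1/16 + 1/8 = 0.1875.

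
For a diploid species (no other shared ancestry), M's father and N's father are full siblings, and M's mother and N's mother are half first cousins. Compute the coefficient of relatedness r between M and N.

0.140625

Independent pedigree routes through distinct common ancestors add.
M and N are related in two ways: first cousins through their fathers (r = 1/8) and half second cousins through their mothers (r = 1/64).
r = 1/8 + 1/64 = 9/64 = 0.140625.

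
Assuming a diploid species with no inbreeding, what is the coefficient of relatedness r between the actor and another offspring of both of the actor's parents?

0.5

Each parent–offspring link contributes a factor of 1/2, and independent paths through distinct common ancestors add.
Full sibs share both parents — two paths of length 2: r = 2·(1/2)^2 = 1/2.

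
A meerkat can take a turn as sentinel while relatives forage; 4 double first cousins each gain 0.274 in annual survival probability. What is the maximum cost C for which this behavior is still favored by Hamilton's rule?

r to a double first cousin = 0.25 (double first cousins share both grandparent pairs — four paths of length 4: r = 4·(1/2)^4 = 1/4).
Hamilton's rule: n·r·B > C, so the trait is favored while C < n·r·B = 4·0.25·0.274 = 0.274.

0.274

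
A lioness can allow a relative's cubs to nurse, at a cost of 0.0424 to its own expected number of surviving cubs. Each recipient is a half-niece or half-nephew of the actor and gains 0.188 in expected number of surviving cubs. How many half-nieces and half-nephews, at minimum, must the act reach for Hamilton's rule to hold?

2

r to a half-niece or half-nephew = 1/8 (half-aunt/uncle↔niece/nephew: one path of length 3: r = (1/2)^3 = 1/8).
Hamilton's rule: n·r·B > C  ⇒  n > C/(r·B) = 0.0424/(0.125·0.188) = 1.804.
The smallest integer exceeding 1.804 is 2.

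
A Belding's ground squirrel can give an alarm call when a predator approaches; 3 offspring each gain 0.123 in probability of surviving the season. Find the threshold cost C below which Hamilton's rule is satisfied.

r to an offspring = 1/2 (one parent–offspring link: r = (1/2)^1 = 1/2).
Hamilton's rule: n·r·B > C, so the trait is favored while C < n·r·B = 3·0.5·0.123 = 0.1845.

0.1845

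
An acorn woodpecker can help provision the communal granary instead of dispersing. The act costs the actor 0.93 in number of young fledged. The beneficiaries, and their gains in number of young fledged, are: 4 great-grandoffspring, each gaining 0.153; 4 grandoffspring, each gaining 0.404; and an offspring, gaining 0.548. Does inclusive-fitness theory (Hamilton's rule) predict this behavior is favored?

No

Hamilton's rule: the trait is favored when the sum of r·B over every recipient exceeds the actor's cost C.
r to a great-grandoffspring = 1/8 (three parent–offspring links: r = (1/2)^3 = 1/8).
r to a grandoffspring = 0.25 (two parent–offspring links: r = (1/2)^2 = 1/4).
r to an offspring = 0.5 (one parent–offspring link: r = (1/2)^1 = 1/2).
Summing one r·B term per recipient: 4·0.125·0.153 + 4·0.25·0.404 + 1·0.5·0.548 = 0.7545.
0.7545 < 0.93: the indirect benefit is less than the cost.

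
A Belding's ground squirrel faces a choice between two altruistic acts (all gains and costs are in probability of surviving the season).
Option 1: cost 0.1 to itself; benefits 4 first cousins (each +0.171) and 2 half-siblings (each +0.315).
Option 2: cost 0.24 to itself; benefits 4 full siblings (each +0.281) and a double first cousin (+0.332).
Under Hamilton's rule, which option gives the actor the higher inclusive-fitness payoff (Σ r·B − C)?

Option 1: r to a first cousin = 0.125.
Option 1: r to a half-sibling = 0.25.
Option 1: Σ r·B − C = (4·0.125·0.171 + 2·0.25·0.315) − 0.1 = 0.143.
Option 2: r to a full sibling = 0.5.
Option 2: r to a double first cousin = 0.25.
Option 2: Σ r·B − C = (4·0.5·0.281 + 1·0.25·0.332) − 0.24 = 0.405.
Option 2 has the higher net inclusive-fitness payoff.

Option 2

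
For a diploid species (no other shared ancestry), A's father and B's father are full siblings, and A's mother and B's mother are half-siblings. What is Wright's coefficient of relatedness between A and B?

With two independent routes of shared ancestry, r is the sum of the two contributions.
A and B are related in two ways: first cousins through their fathers (r = 1/8) and half first cousins through their mothers (r = 1/16).
r = 1/8 + 1/16 = 0.1875.

0.1875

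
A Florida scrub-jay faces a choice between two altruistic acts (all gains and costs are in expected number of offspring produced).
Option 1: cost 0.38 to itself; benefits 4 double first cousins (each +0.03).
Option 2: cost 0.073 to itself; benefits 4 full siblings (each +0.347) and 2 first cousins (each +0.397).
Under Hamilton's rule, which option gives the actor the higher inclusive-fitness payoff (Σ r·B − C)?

Option 2

Option 1: r to a double first cousin = 0.25.
Option 1: Σ r·B − C = (4·0.25·0.03) − 0.38 = -0.35.
Option 2: r to a full sibling = 0.5.
Option 2: r to a first cousin = 0.125.
Option 2: Σ r·B − C = (4·0.5·0.347 + 2·0.125·0.397) − 0.073 = 0.72025.
Option 2 has the higher net inclusive-fitness payoff.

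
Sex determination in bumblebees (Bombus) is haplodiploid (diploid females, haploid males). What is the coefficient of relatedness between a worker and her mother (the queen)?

One meiotic link between diploid queen and diploid daughter: r = 1/2.

0.5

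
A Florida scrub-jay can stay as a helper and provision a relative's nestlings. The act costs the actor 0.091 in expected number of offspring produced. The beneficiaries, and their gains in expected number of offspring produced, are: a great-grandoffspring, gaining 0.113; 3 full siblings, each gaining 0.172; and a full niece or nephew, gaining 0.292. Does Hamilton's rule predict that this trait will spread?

Yes

Hamilton's rule: the trait is favored when the sum of r·B over every recipient exceeds the actor's cost C.
r to a great-grandoffspring = 0.125 (three parent–offspring links: r = (1/2)^3 = 1/8).
r to a full sibling = 1/2 (full sibs share both parents — two paths of length 2: r = 2·(1/2)^2 = 1/2).
r to a full niece or nephew = 1/4 (full aunt/uncle↔niece/nephew: two paths of length 3 through the shared grandparent pair: r = 2·(1/2)^3 = 1/4).
Summing one r·B term per recipient: 1·0.125·0.113 + 3·0.5·0.172 + 1·0.25·0.292 = 0.345125.
0.345125 > 0.091: the indirect benefit exceeds the cost.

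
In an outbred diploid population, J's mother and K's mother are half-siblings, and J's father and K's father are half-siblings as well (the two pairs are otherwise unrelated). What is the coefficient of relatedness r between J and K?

0.125

Independent pedigree routes through distinct common ancestors add.
J and K are related in two ways: half first cousins through their mothers (r = 1/16) and half first cousins through their fathers (r = 1/16).
r = 1/16 + 1/16 = 1/8 = 0.125.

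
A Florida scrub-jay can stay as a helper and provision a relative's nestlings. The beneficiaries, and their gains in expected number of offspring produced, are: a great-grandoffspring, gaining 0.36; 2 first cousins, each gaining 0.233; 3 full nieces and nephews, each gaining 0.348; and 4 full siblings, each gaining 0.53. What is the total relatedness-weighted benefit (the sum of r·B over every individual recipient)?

1.42425

r to a great-grandoffspring = 0.125 (three parent–offspring links: r = (1/2)^3 = 1/8).
r to a first cousin = 0.125 (first cousins share one grandparent pair — two paths of length 4: r = 2·(1/2)^4 = 1/8).
r to a full niece or nephew = 1/4 (full aunt/uncle↔niece/nephew: two paths of length 3 through the shared grandparent pair: r = 2·(1/2)^3 = 1/4).
r to a full sibling = 0.5 (full sibs share both parents — two paths of length 2: r = 2·(1/2)^2 = 1/2).
Summing one r·B term per recipient: 1·0.125·0.36 + 2·0.125·0.233 + 3·0.25·0.348 + 4·0.5·0.53 = 1.42425.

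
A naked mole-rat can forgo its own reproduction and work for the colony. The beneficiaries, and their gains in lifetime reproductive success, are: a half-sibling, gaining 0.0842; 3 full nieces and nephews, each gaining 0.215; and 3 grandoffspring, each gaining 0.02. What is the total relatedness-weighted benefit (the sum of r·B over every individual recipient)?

r to a half-sibling = 0.25 (half-sibs share one parent — one path of length 2: r = (1/2)^2 = 1/4).
r to a full niece or nephew = 1/4 (full aunt/uncle↔niece/nephew: two paths of length 3 through the shared grandparent pair: r = 2·(1/2)^3 = 1/4).
r to a grandoffspring = 0.25 (two parent–offspring links: r = (1/2)^2 = 1/4).
Summing one r·B term per recipient: 1·0.25·0.0842 + 3·0.25·0.215 + 3·0.25·0.02 = 0.1973.

0.1973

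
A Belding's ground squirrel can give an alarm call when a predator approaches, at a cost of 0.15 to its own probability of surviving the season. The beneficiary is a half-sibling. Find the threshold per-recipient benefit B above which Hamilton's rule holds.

r to a half-sibling = 1/4 (half-sibs share one parent — one path of length 2: r = (1/2)^2 = 1/4).
Hamilton's rule with n recipients of equal r: n·r·B > C, so B > C/(n·r) = 0.15/(1·0.25) = 0.6.

0.6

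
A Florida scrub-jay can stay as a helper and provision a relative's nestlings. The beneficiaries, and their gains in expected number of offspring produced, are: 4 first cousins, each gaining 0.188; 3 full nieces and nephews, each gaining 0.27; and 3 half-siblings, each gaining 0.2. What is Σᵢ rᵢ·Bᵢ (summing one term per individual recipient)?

r to a first cousin = 1/8 (first cousins share one grandparent pair — two paths of length 4: r = 2·(1/2)^4 = 1/8).
r to a full niece or nephew = 1/4 (full aunt/uncle↔niece/nephew: two paths of length 3 through the shared grandparent pair: r = 2·(1/2)^3 = 1/4).
r to a half-sibling = 0.25 (half-sibs share one parent — one path of length 2: r = (1/2)^2 = 1/4).
Summing one r·B term per recipient: 4·0.125·0.188 + 3·0.25·0.27 + 3·0.25·0.2 = 0.4465.

0.4465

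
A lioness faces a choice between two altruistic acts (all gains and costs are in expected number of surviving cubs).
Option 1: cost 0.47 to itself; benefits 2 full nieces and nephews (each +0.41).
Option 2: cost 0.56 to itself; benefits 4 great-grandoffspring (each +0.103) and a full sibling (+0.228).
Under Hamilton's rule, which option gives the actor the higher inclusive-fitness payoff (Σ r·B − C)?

Option 1

Option 1: r to a full niece or nephew = 0.25.
Option 1: Σ r·B − C = (2·0.25·0.41) − 0.47 = -0.265.
Option 2: r to a great-grandoffspring = 0.125.
Option 2: r to a full sibling = 0.5.
Option 2: Σ r·B − C = (4·0.125·0.103 + 1·0.5·0.228) − 0.56 = -0.3945.
Option 1 has the higher net inclusive-fitness payoff.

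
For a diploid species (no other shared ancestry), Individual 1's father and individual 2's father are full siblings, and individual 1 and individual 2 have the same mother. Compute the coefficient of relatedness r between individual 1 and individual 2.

Wright's path rule: contributions from independent ancestry routes add.
Individual 1 and individual 2 are related in two ways: first cousins through their fathers (r = 1/8) and half-sibs through their shared mother (r = 1/4).
r = 1/8 + 1/4 = 0.375.

0.375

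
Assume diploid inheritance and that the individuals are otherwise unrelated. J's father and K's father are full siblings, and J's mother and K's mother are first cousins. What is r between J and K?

0.15625

Wright's path rule: contributions from independent ancestry routes add.
J and K are related in two ways: first cousins through their fathers (r = 1/8) and second cousins through their mothers (r = 1/32).
r = 1/8 + 1/32 = 5/32 = 0.15625.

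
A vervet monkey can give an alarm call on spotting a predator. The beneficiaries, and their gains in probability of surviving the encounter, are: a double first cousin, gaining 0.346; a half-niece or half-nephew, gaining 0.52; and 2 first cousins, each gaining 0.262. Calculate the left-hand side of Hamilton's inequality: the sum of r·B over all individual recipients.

0.217

r to a double first cousin = 1/4 (double first cousins share both grandparent pairs — four paths of length 4: r = 4·(1/2)^4 = 1/4).
r to a half-niece or half-nephew = 0.125 (half-aunt/uncle↔niece/nephew: one path of length 3: r = (1/2)^3 = 1/8).
r to a first cousin = 0.125 (first cousins share one grandparent pair — two paths of length 4: r = 2·(1/2)^4 = 1/8).
Summing one r·B term per recipient: 1·0.25·0.346 + 1·0.125·0.52 + 2·0.125·0.262 = 0.217.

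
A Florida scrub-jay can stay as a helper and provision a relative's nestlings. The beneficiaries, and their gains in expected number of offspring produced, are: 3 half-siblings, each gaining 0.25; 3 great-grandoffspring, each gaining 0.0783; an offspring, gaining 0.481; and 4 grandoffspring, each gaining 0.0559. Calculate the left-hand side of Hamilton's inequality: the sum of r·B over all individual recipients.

0.5132625

r to a half-sibling = 0.25 (half-sibs share one parent — one path of length 2: r = (1/2)^2 = 1/4).
r to a great-grandoffspring = 1/8 (three parent–offspring links: r = (1/2)^3 = 1/8).
r to an offspring = 1/2 (one parent–offspring link: r = (1/2)^1 = 1/2).
r to a grandoffspring = 0.25 (two parent–offspring links: r = (1/2)^2 = 1/4).
Summing one r·B term per recipient: 3·0.25·0.25 + 3·0.125·0.0783 + 1·0.5·0.481 + 4·0.25·0.0559 = 0.5132625.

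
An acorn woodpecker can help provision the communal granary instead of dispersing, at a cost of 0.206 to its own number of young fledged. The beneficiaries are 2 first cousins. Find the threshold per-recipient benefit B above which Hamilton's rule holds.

0.824

r to a first cousin = 1/8 (first cousins share one grandparent pair — two paths of length 4: r = 2·(1/2)^4 = 1/8).
Hamilton's rule with n recipients of equal r: n·r·B > C, so B > C/(n·r) = 0.206/(2·0.125) = 0.824.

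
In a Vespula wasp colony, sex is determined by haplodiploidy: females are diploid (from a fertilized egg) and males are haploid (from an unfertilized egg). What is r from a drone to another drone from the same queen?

0.5

Haploid brothers each carry a random half of the queen's diploid genome, so on average they share half: r = 1/2.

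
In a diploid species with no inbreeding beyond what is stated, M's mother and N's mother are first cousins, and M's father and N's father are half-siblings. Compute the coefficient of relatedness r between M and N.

0.09375

With two independent routes of shared ancestry, r is the sum of the two contributions.
M and N are related in two ways: second cousins through their mothers (r = 1/32) and half first cousins through their fathers (r = 1/16).
r = 1/32 + 1/16 = 3/32 = 0.09375.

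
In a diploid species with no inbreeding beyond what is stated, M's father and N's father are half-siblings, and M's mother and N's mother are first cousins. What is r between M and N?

0.09375

Independent pedigree routes through distinct common ancestors add.
M and N are related in two ways: half first cousins through their fathers (r = 1/16) and second cousins through their mothers (r = 1/32).
r = 1/16 + 1/32 = 0.09375.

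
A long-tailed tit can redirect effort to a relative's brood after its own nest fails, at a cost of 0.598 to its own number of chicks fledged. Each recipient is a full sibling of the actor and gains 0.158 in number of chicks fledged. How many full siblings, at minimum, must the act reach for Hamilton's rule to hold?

8

r to a full sibling = 0.5 (full sibs share both parents — two paths of length 2: r = 2·(1/2)^2 = 1/2).
Hamilton's rule: n·r·B > C  ⇒  n > C/(r·B) = 0.598/(0.5·0.158) = 7.57.
The smallest integer exceeding 7.57 is 8.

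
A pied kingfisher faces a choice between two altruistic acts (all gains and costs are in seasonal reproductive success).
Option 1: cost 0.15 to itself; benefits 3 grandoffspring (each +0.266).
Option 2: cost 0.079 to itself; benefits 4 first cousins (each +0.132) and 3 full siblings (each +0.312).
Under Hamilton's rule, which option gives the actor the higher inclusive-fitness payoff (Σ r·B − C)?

Option 2

Option 1: r to a grandoffspring = 0.25.
Option 1: Σ r·B − C = (3·0.25·0.266) − 0.15 = 0.0495.
Option 2: r to a first cousin = 0.125.
Option 2: r to a full sibling = 0.5.
Option 2: Σ r·B − C = (4·0.125·0.132 + 3·0.5·0.312) − 0.079 = 0.455.
Option 2 has the higher net inclusive-fitness payoff.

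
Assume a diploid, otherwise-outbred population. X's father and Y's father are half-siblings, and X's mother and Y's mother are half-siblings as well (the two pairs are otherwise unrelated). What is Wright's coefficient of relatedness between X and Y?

0.125

Independent pedigree routes through distinct common ancestors add.
X and Y are related in two ways: half first cousins through their fathers (r = 1/16) and half first cousins through their mothers (r = 1/16).
r = 1/16 + 1/16 = 1/8 = 0.125.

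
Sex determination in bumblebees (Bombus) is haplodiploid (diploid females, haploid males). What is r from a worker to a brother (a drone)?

0.25

Her haploid brother carries none of their father's genes and a random half of their mother's genome; that half matches the maternal half of her own genome with probability 1/2: r = 1/2 · 1/2 = 1/4.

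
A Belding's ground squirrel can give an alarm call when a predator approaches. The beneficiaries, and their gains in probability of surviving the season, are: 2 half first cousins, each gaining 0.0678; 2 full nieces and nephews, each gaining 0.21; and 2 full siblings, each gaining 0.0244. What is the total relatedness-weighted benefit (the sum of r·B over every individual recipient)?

r to a half first cousin = 1/16 (half first cousins share one grandparent — one path of length 4: r = (1/2)^4 = 1/16).
r to a full niece or nephew = 0.25 (full aunt/uncle↔niece/nephew: two paths of length 3 through the shared grandparent pair: r = 2·(1/2)^3 = 1/4).
r to a full sibling = 0.5 (full sibs share both parents — two paths of length 2: r = 2·(1/2)^2 = 1/2).
Summing one r·B term per recipient: 2·0.0625·0.0678 + 2·0.25·0.21 + 2·0.5·0.0244 = 0.137875.

0.137875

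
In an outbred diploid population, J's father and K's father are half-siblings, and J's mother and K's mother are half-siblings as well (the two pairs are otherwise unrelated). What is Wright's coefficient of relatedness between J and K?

Independent pedigree routes through distinct common ancestors add.
J and K are related in two ways: half first cousins through their fathers (r = 1/16) and half first cousins through their mothers (r = 1/16).
r = 1/16 + 1/16 = 1/8 = 0.125.

0.125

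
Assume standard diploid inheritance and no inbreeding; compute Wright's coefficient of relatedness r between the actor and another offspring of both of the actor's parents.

0.5

Each parent–offspring link contributes a factor of 1/2, and independent paths through distinct common ancestors add.
Full sibs share both parents — two paths of length 2: r = 2·(1/2)^2 = 1/2.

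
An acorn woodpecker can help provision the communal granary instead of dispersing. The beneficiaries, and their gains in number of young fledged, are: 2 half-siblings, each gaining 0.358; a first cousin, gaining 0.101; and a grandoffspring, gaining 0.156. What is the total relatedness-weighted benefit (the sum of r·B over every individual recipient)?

r to a half-sibling = 0.25 (half-sibs share one parent — one path of length 2: r = (1/2)^2 = 1/4).
r to a first cousin = 1/8 (first cousins share one grandparent pair — two paths of length 4: r = 2·(1/2)^4 = 1/8).
r to a grandoffspring = 1/4 (two parent–offspring links: r = (1/2)^2 = 1/4).
Summing one r·B term per recipient: 2·0.25·0.358 + 1·0.125·0.101 + 1·0.25·0.156 = 0.230625.

0.230625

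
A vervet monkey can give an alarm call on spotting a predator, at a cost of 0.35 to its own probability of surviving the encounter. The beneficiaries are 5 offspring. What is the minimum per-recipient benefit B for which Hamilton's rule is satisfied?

0.14

r to an offspring = 1/2 (one parent–offspring link: r = (1/2)^1 = 1/2).
Hamilton's rule with n recipients of equal r: n·r·B > C, so B > C/(n·r) = 0.35/(5·0.5) = 0.14.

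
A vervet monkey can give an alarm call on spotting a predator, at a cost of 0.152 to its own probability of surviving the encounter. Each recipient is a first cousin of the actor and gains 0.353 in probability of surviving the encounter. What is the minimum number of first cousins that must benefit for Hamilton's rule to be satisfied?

r to a first cousin = 1/8 (first cousins share one grandparent pair — two paths of length 4: r = 2·(1/2)^4 = 1/8).
Hamilton's rule: n·r·B > C  ⇒  n > C/(r·B) = 0.152/(0.125·0.353) = 3.445.
The smallest integer exceeding 3.445 is 4.

4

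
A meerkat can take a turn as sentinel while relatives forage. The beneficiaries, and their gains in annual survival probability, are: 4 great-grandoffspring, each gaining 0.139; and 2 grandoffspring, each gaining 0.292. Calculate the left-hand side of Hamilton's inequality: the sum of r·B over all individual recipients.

r to a great-grandoffspring = 1/8 (three parent–offspring links: r = (1/2)^3 = 1/8).
r to a grandoffspring = 1/4 (two parent–offspring links: r = (1/2)^2 = 1/4).
Summing one r·B term per recipient: 4·0.125·0.139 + 2·0.25·0.292 = 0.2155.

0.2155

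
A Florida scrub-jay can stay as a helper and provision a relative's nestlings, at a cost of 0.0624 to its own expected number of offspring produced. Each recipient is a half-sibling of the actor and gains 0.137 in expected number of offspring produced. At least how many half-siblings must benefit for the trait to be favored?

2

r to a half-sibling = 0.25 (half-sibs share one parent — one path of length 2: r = (1/2)^2 = 1/4).
Hamilton's rule: n·r·B > C  ⇒  n > C/(r·B) = 0.0624/(0.25·0.137) = 1.822.
The smallest integer exceeding 1.822 is 2.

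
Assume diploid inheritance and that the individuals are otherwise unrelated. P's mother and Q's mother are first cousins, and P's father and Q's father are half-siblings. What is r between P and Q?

0.09375

Independent pedigree routes through distinct common ancestors add.
P and Q are related in two ways: second cousins through their mothers (r = 1/32) and half first cousins through their fathers (r = 1/16).
r = 1/32 + 1/16 = 3/32 = 0.09375.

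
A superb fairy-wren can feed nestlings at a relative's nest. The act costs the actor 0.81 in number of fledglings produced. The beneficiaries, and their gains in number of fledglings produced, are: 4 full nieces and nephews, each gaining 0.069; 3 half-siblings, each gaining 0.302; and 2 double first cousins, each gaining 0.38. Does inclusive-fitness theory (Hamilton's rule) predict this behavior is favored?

No

Hamilton's rule: the trait is favored when the sum of r·B over every recipient exceeds the actor's cost C.
r to a full niece or nephew = 1/4 (full aunt/uncle↔niece/nephew: two paths of length 3 through the shared grandparent pair: r = 2·(1/2)^3 = 1/4).
r to a half-sibling = 1/4 (half-sibs share one parent — one path of length 2: r = (1/2)^2 = 1/4).
r to a double first cousin = 1/4 (double first cousins share both grandparent pairs — four paths of length 4: r = 4·(1/2)^4 = 1/4).
Summing one r·B term per recipient: 4·0.25·0.069 + 3·0.25·0.302 + 2·0.25·0.38 = 0.4855.
0.4855 < 0.81: the indirect benefit is less than the cost.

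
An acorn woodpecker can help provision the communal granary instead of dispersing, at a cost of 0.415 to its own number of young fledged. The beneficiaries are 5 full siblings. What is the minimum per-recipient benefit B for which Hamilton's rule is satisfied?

r to a full sibling = 1/2 (full sibs share both parents — two paths of length 2: r = 2·(1/2)^2 = 1/2).
Hamilton's rule with n recipients of equal r: n·r·B > C, so B > C/(n·r) = 0.415/(5·0.5) = 0.166.

0.166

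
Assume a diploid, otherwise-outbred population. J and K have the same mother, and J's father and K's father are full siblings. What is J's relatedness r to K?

0.375

Wright's path rule: contributions from independent ancestry routes add.
J and K are related in two ways: half-sibs through their shared mother (r = 1/4) and first cousins through their fathers (r = 1/8).
r = 1/4 + 1/8 = 0.375.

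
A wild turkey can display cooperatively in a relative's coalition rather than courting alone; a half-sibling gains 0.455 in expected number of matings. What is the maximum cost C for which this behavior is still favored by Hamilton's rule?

r to a half-sibling = 0.25 (half-sibs share one parent — one path of length 2: r = (1/2)^2 = 1/4).
Hamilton's rule: n·r·B > C, so the trait is favored while C < n·r·B = 1·0.25·0.455 = 0.11375.

0.11375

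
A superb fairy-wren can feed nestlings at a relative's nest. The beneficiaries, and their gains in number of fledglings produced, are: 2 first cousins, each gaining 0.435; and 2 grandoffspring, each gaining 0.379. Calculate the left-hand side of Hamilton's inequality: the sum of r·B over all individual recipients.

0.29825

r to a first cousin = 1/8 (first cousins share one grandparent pair — two paths of length 4: r = 2·(1/2)^4 = 1/8).
r to a grandoffspring = 1/4 (two parent–offspring links: r = (1/2)^2 = 1/4).
Summing one r·B term per recipient: 2·0.125·0.435 + 2·0.25·0.379 = 0.29825.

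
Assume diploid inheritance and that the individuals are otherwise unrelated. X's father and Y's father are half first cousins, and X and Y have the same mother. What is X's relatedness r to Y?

Wright's path rule: contributions from independent ancestry routes add.
X and Y are related in two ways: half second cousins through their fathers (r = 1/64) and half-sibs through their shared mother (r = 1/4).
r = 1/64 + 1/4 = 17/64 = 0.265625.

0.265625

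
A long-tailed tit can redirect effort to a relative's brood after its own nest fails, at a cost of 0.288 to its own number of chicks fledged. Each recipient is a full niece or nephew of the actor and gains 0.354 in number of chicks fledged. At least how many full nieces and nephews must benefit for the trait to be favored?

r to a full niece or nephew = 1/4 (full aunt/uncle↔niece/nephew: two paths of length 3 through the shared grandparent pair: r = 2·(1/2)^3 = 1/4).
Hamilton's rule: n·r·B > C  ⇒  n > C/(r·B) = 0.288/(0.25·0.354) = 3.254.
The smallest integer exceeding 3.254 is 4.

4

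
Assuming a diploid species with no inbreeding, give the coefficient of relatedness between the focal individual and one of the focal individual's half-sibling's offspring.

Each parent–offspring link contributes a factor of 1/2, and independent paths through distinct common ancestors add.
Half-aunt/uncle↔niece/nephew: one path of length 3: r = (1/2)^3 = 1/8.

0.125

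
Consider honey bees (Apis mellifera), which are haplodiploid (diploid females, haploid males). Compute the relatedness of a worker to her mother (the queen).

0.5

One meiotic link between diploid queen and diploid daughter: r = 1/2.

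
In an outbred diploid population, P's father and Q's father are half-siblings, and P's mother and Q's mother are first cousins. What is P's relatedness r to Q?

0.09375

Wright's path rule: contributions from independent ancestry routes add.
P and Q are related in two ways: half first cousins through their fathers (r = 1/16) and second cousins through their mothers (r = 1/32).
r = 1/16 + 1/32 = 3/32 = 0.09375.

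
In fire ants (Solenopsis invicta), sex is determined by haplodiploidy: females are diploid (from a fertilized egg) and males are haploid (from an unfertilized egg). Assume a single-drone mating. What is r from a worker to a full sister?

0.75

Haplodiploid full sisters inherit their father's entire haploid genome identically (contributing 1/2) and on average half of their mother's contribution (1/2 · 1/2 = 1/4); r = 1/2 + 1/4 = 3/4.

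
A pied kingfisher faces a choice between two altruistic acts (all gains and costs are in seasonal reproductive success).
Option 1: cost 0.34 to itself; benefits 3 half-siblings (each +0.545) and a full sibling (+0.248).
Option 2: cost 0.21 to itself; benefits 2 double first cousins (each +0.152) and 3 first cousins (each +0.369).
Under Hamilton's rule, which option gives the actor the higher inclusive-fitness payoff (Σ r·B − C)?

Option 1

Option 1: r to a half-sibling = 0.25.
Option 1: r to a full sibling = 0.5.
Option 1: Σ r·B − C = (3·0.25·0.545 + 1·0.5·0.248) − 0.34 = 0.19275.
Option 2: r to a double first cousin = 0.25.
Option 2: r to a first cousin = 0.125.
Option 2: Σ r·B − C = (2·0.25·0.152 + 3·0.125·0.369) − 0.21 = 0.004375.
Option 1 has the higher net inclusive-fitness payoff.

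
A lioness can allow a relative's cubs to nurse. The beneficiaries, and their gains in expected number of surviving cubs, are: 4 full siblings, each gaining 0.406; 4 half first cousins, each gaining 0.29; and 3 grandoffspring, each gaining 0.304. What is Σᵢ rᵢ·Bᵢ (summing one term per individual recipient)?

r to a full sibling = 0.5 (full sibs share both parents — two paths of length 2: r = 2·(1/2)^2 = 1/2).
r to a half first cousin = 1/16 (half first cousins share one grandparent — one path of length 4: r = (1/2)^4 = 1/16).
r to a grandoffspring = 1/4 (two parent–offspring links: r = (1/2)^2 = 1/4).
Summing one r·B term per recipient: 4·0.5·0.406 + 4·0.0625·0.29 + 3·0.25·0.304 = 1.1125.

1.1125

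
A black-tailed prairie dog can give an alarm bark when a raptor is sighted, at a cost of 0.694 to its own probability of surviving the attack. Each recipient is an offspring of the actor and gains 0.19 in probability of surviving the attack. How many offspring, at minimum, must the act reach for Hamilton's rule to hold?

8

r to an offspring = 0.5 (one parent–offspring link: r = (1/2)^1 = 1/2).
Hamilton's rule: n·r·B > C  ⇒  n > C/(r·B) = 0.694/(0.5·0.19) = 7.305.
The smallest integer exceeding 7.305 is 8.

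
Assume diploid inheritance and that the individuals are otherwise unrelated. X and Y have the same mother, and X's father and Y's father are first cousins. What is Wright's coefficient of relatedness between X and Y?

Relatedness sums over independent paths through distinct common ancestors.
X and Y are related in two ways: half-sibs through their shared mother (r = 1/4) and second cousins through their fathers (r = 1/32).
r = 1/4 + 1/32 = 9/32 = 0.28125.

0.28125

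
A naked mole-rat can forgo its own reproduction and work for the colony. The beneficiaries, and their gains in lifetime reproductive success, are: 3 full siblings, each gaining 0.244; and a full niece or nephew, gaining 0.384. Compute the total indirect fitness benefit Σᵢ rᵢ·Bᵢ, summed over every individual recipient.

r to a full sibling = 0.5 (full sibs share both parents — two paths of length 2: r = 2·(1/2)^2 = 1/2).
r to a full niece or nephew = 1/4 (full aunt/uncle↔niece/nephew: two paths of length 3 through the shared grandparent pair: r = 2·(1/2)^3 = 1/4).
Summing one r·B term per recipient: 3·0.5·0.244 + 1·0.25·0.384 = 0.462.

0.462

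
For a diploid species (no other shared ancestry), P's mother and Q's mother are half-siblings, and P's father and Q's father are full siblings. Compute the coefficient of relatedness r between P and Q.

0.1875

Independent pedigree routes through distinct common ancestors add.
P and Q are related in two ways: half first cousins through their mothers (r = 1/16) and first cousins through their fathers (r = 1/8).
r = 1/16 + 1/8 = 3/16 = 0.1875.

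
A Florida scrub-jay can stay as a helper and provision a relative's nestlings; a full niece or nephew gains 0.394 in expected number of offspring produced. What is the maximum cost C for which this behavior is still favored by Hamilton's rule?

r to a full niece or nephew = 1/4 (full aunt/uncle↔niece/nephew: two paths of length 3 through the shared grandparent pair: r = 2·(1/2)^3 = 1/4).
Hamilton's rule: n·r·B > C, so the trait is favored while C < n·r·B = 1·0.25·0.394 = 0.0985.

0.0985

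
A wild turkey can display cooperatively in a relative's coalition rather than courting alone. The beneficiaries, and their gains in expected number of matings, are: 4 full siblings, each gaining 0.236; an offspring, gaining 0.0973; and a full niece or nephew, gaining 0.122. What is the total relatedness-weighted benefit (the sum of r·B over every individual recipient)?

0.55115

r to a full sibling = 1/2 (full sibs share both parents — two paths of length 2: r = 2·(1/2)^2 = 1/2).
r to an offspring = 0.5 (one parent–offspring link: r = (1/2)^1 = 1/2).
r to a full niece or nephew = 0.25 (full aunt/uncle↔niece/nephew: two paths of length 3 through the shared grandparent pair: r = 2·(1/2)^3 = 1/4).
Summing one r·B term per recipient: 4·0.5·0.236 + 1·0.5·0.0973 + 1·0.25·0.122 = 0.55115.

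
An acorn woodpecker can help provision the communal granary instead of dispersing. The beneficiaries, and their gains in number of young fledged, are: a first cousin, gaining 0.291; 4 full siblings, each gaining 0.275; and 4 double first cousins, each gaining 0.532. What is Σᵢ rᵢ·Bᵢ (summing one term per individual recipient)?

r to a first cousin = 0.125 (first cousins share one grandparent pair — two paths of length 4: r = 2·(1/2)^4 = 1/8).
r to a full sibling = 1/2 (full sibs share both parents — two paths of length 2: r = 2·(1/2)^2 = 1/2).
r to a double first cousin = 1/4 (double first cousins share both grandparent pairs — four paths of length 4: r = 4·(1/2)^4 = 1/4).
Summing one r·B term per recipient: 1·0.125·0.291 + 4·0.5·0.275 + 4·0.25·0.532 = 1.118375.

1.118375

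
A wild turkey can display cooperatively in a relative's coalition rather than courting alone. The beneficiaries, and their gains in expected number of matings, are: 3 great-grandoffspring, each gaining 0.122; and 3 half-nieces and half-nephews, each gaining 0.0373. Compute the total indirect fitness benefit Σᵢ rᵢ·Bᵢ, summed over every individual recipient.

0.0597375

r to a great-grandoffspring = 1/8 (three parent–offspring links: r = (1/2)^3 = 1/8).
r to a half-niece or half-nephew = 1/8 (half-aunt/uncle↔niece/nephew: one path of length 3: r = (1/2)^3 = 1/8).
Summing one r·B term per recipient: 3·0.125·0.122 + 3·0.125·0.0373 = 0.0597375.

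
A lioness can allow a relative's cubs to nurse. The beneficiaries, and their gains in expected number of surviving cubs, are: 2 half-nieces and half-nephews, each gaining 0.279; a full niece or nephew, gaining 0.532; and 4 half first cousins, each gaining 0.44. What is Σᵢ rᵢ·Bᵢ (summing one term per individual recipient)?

0.31275

r to a half-niece or half-nephew = 0.125 (half-aunt/uncle↔niece/nephew: one path of length 3: r = (1/2)^3 = 1/8).
r to a full niece or nephew = 1/4 (full aunt/uncle↔niece/nephew: two paths of length 3 through the shared grandparent pair: r = 2·(1/2)^3 = 1/4).
r to a half first cousin = 0.0625 (half first cousins share one grandparent — one path of length 4: r = (1/2)^4 = 1/16).
Summing one r·B term per recipient: 2·0.125·0.279 + 1·0.25·0.532 + 4·0.0625·0.44 = 0.31275.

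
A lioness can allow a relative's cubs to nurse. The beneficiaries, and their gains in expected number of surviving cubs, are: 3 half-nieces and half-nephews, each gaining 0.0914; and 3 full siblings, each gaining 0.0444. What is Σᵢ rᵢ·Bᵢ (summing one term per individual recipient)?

0.100875

r to a half-niece or half-nephew = 0.125 (half-aunt/uncle↔niece/nephew: one path of length 3: r = (1/2)^3 = 1/8).
r to a full sibling = 1/2 (full sibs share both parents — two paths of length 2: r = 2·(1/2)^2 = 1/2).
Summing one r·B term per recipient: 3·0.125·0.0914 + 3·0.5·0.0444 = 0.100875.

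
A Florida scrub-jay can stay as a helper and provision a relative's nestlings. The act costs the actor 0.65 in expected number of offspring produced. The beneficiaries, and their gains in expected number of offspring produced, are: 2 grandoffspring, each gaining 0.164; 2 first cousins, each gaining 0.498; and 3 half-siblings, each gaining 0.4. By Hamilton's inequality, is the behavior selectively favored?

Hamilton's rule: the trait is favored when the sum of r·B over every recipient exceeds the actor's cost C.
r to a grandoffspring = 1/4 (two parent–offspring links: r = (1/2)^2 = 1/4).
r to a first cousin = 1/8 (first cousins share one grandparent pair — two paths of length 4: r = 2·(1/2)^4 = 1/8).
r to a half-sibling = 1/4 (half-sibs share one parent — one path of length 2: r = (1/2)^2 = 1/4).
Summing one r·B term per recipient: 2·0.25·0.164 + 2·0.125·0.498 + 3·0.25·0.4 = 0.5065.
0.5065 < 0.65: the indirect benefit is less than the cost.

No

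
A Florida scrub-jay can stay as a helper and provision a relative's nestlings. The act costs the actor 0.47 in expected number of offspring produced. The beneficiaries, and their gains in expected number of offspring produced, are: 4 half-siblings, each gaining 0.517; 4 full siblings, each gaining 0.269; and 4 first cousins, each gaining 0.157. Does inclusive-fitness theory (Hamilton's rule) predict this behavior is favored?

Hamilton's rule: the trait is favored when the sum of r·B over every recipient exceeds the actor's cost C.
r to a half-sibling = 0.25 (half-sibs share one parent — one path of length 2: r = (1/2)^2 = 1/4).
r to a full sibling = 0.5 (full sibs share both parents — two paths of length 2: r = 2·(1/2)^2 = 1/2).
r to a first cousin = 1/8 (first cousins share one grandparent pair — two paths of length 4: r = 2·(1/2)^4 = 1/8).
Summing one r·B term per recipient: 4·0.25·0.517 + 4·0.5·0.269 + 4·0.125·0.157 = 1.1335.
1.1335 > 0.47: the indirect benefit exceeds the cost.

Yes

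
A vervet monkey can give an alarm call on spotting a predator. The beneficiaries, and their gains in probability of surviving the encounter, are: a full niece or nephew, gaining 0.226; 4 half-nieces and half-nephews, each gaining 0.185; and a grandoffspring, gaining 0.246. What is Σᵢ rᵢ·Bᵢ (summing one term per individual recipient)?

0.2105

r to a full niece or nephew = 0.25 (full aunt/uncle↔niece/nephew: two paths of length 3 through the shared grandparent pair: r = 2·(1/2)^3 = 1/4).
r to a half-niece or half-nephew = 1/8 (half-aunt/uncle↔niece/nephew: one path of length 3: r = (1/2)^3 = 1/8).
r to a grandoffspring = 1/4 (two parent–offspring links: r = (1/2)^2 = 1/4).
Summing one r·B term per recipient: 1·0.25·0.226 + 4·0.125·0.185 + 1·0.25·0.246 = 0.2105.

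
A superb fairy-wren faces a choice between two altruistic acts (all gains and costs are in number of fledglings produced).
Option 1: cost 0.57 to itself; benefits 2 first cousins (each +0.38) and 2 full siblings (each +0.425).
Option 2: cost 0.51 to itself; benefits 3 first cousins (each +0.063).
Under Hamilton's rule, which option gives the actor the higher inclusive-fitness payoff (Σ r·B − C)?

Option 1: r to a first cousin = 0.125.
Option 1: r to a full sibling = 0.5.
Option 1: Σ r·B − C = (2·0.125·0.38 + 2·0.5·0.425) − 0.57 = -0.05.
Option 2: r to a first cousin = 0.125.
Option 2: Σ r·B − C = (3·0.125·0.063) − 0.51 = -0.486375.
Option 1 has the higher net inclusive-fitness payoff.

Option 1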